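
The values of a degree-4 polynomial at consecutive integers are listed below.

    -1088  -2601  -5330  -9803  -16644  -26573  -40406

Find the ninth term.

-83528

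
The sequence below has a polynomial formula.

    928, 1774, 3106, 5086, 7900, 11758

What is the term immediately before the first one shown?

First differences: 846, 1332, 1980, 2814, 3858
Second differences: 486, 648, 834, 1044
Third differences: 162, 186, 210
Fourth differences: 24, 24
The fourth differences are constant at 24.
Work back: 162 − 24 = 138;  486 − 138 = 348;  846 − 348 = 498;  928 − 498 = 430

430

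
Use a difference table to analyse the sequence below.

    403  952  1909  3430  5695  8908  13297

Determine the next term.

19114

D1: 549, 957, 1521, 2265, 3213, 4389
D2: 408, 564, 744, 948, 1176
D3: 156, 180, 204, 228
D4: 24, 24, 24
Constant fourth difference = 24, so extend:
228 + 24 = 252;  1176 + 252 = 1428;  4389 + 1428 = 5817;  13297 + 5817 = 19114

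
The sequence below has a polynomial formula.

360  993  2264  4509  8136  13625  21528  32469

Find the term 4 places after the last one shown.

121613

Δ: 633 , 1271 , 2245 , 3627 , 5489 , 7903 , 10941
Δ²: 638 , 974 , 1382 , 1862 , 2414 , 3038
Δ³: 336 , 408 , 480 , 552 , 624
Δ⁴: 72 , 72 , 72 , 72
The fourth differences are constant (72).
624 + 72 = 696;  3038 + 696 = 3734;  10941 + 3734 = 14675;  32469 + 14675 = 47144
696 + 72 = 768;  3734 + 768 = 4502;  14675 + 4502 = 19177;  47144 + 19177 = 66321
768 + 72 = 840;  4502 + 840 = 5342;  19177 + 5342 = 24519;  66321 + 24519 = 90840
840 + 72 = 912;  5342 + 912 = 6254;  24519 + 6254 = 30773;  90840 + 30773 = 121613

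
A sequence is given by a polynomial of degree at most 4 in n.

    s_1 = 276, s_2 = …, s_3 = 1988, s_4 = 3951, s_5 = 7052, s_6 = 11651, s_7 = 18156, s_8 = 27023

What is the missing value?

851

Using the last 6 terms:
D1: 1963  3101  4599  6505  8867
D2: 1138  1498  1906  2362
D3: 360  408  456
D4: 48  48
Constant fourth difference = 48.
Extend backward: 360 − 48 = 312;  1138 − 312 = 826;  1963 − 826 = 1137;  1988 − 1137 = 851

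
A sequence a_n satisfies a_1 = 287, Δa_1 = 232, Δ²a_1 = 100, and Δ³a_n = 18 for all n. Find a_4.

1301

Build the table forward from the leading diagonal:
D3: 18, 18, 18, 18
D2: 100, 118, 136, 154
D1: 232, 332, 450, 586
a: 287, 519, 851, 1301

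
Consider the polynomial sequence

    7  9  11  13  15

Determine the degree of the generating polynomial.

D1: 2, 2, 2, 2
The first differences are constant, so the polynomial has degree 1.

1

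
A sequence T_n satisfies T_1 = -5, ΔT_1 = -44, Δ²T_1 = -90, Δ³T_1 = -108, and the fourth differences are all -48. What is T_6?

-2445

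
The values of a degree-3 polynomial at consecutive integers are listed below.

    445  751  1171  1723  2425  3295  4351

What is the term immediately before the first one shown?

Δ: 306  420  552  702  870  1056
Δ²: 114  132  150  168  186
Δ³: 18  18  18  18
The third differences are constant at 18.
Work back: 114 − 18 = 96;  306 − 96 = 210;  445 − 210 = 235

235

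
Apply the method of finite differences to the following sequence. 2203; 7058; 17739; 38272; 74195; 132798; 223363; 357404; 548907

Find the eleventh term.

1174043

D1: 4855, 10681, 20533, 35923, 58603, 90565, 134041, 191503
D2: 5826, 9852, 15390, 22680, 31962, 43476, 57462
D3: 4026, 5538, 7290, 9282, 11514, 13986
D4: 1512, 1752, 1992, 2232, 2472
D5: 240, 240, 240, 240
Constant fifth difference = 240, so extend:
2472 + 240 = 2712;  13986 + 2712 = 16698;  57462 + 16698 = 74160;  191503 + 74160 = 265663;  548907 + 265663 = 814570
2712 + 240 = 2952;  16698 + 2952 = 19650;  74160 + 19650 = 93810;  265663 + 93810 = 359473;  814570 + 359473 = 1174043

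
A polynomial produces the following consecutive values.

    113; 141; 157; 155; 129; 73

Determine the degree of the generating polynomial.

3

D1: 28, 16, -2, -26, -56
D2: -12, -18, -24, -30
D3: -6, -6, -6
The third differences are constant, so the polynomial has degree 3.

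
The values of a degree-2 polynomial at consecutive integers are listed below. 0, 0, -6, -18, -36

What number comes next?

First differences: 0  -6  -12  -18
Second differences: -6  -6  -6
Constant second difference = -6, so extend:
-18 − 6 = -24;  -36 − 24 = -60

-60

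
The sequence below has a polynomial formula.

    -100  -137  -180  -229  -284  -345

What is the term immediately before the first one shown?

-69

Δ: -37  -43  -49  -55  -61
Δ²: -6  -6  -6  -6
The second differences are constant at -6.
Work back: -37 + 6 = -31;  -100 + 31 = -69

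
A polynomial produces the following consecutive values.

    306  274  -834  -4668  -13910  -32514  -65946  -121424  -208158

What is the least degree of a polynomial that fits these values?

5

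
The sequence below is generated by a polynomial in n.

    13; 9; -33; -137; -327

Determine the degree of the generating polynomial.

3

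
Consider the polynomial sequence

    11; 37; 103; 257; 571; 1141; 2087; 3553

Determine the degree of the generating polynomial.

4

Δ: 26, 66, 154, 314, 570, 946, 1466
Δ²: 40, 88, 160, 256, 376, 520
Δ³: 48, 72, 96, 120, 144
Δ⁴: 24, 24, 24, 24
The fourth differences are constant, so the polynomial has degree 4.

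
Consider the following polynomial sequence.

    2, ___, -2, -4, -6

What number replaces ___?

Using the last 3 terms:
D1: -2, -2
Constant first difference = -2.
Extend backward: -2 + 2 = 0

0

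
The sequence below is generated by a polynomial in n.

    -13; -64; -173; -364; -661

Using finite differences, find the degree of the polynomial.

3

First differences: -51, -109, -191, -297
Second differences: -58, -82, -106
Third differences: -24, -24
The third differences are constant, so the polynomial has degree 3.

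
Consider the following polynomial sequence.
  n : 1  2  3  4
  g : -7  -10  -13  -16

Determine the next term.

First differences: -3 , -3 , -3
First differences constant at -3.
-16 − 3 = -19

-19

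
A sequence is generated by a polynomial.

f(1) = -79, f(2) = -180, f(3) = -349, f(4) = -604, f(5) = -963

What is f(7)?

-2065

-101 , -169 , -255 , -359
-68 , -86 , -104
-18 , -18
Constant third difference = -18, so extend:
-104 − 18 = -122;  -359 − 122 = -481;  -963 − 481 = -1444
-122 − 18 = -140;  -481 − 140 = -621;  -1444 − 621 = -2065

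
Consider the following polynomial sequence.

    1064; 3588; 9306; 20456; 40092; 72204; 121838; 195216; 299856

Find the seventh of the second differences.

31262

D1: 2524, 5718, 11150, 19636, 32112, 49634, 73378, 104640
D2: 3194, 5432, 8486, 12476, 17522, 23744, 31262
D3: 2238, 3054, 3990, 5046, 6222, 7518
D4: 816, 936, 1056, 1176, 1296
D5: 120, 120, 120, 120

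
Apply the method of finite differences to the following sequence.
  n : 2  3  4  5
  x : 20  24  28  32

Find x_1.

16

4  4  4
The first differences are constant at 4.
Work back: 20 − 4 = 16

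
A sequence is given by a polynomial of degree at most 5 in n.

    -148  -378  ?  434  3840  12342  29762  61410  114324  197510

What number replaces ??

-450

Using the last 7 terms:
3406, 8502, 17420, 31648, 52914, 83186
5096, 8918, 14228, 21266, 30272
3822, 5310, 7038, 9006
1488, 1728, 1968
240, 240
Constant fifth difference = 240.
Extend backward: 1488 − 240 = 1248;  3822 − 1248 = 2574;  5096 − 2574 = 2522;  3406 − 2522 = 884;  434 − 884 = -450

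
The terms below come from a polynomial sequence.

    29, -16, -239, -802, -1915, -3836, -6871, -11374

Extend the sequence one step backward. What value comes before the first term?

10

Δ: -45, -223, -563, -1113, -1921, -3035, -4503
Δ²: -178, -340, -550, -808, -1114, -1468
Δ³: -162, -210, -258, -306, -354
Δ⁴: -48, -48, -48, -48
The fourth differences are constant at -48.
Work back: -162 + 48 = -114;  -178 + 114 = -64;  -45 + 64 = 19;  29 − 19 = 10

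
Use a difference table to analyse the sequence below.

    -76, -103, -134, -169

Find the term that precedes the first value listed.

D1: -27  -31  -35
D2: -4  -4
The second differences are constant at -4.
Work back: -27 + 4 = -23;  -76 + 23 = -53

-53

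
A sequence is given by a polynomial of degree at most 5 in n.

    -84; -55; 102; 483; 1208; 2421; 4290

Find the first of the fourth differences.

D1: 29, 157, 381, 725, 1213, 1869
D2: 128, 224, 344, 488, 656
D3: 96, 120, 144, 168
D4: 24, 24, 24

24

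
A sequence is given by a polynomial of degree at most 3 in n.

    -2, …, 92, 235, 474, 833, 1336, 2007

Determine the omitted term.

21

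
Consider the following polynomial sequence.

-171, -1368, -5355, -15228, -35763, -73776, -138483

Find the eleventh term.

-952731

First differences: -1197, -3987, -9873, -20535, -38013, -64707
Second differences: -2790, -5886, -10662, -17478, -26694
Third differences: -3096, -4776, -6816, -9216
Fourth differences: -1680, -2040, -2400
Fifth differences: -360, -360
The fifth differences are constant (-360).
-2400 − 360 = -2760;  -9216 − 2760 = -11976;  -26694 − 11976 = -38670;  -64707 − 38670 = -103377;  -138483 − 103377 = -241860
-2760 − 360 = -3120;  -11976 − 3120 = -15096;  -38670 − 15096 = -53766;  -103377 − 53766 = -157143;  -241860 − 157143 = -399003
-3120 − 360 = -3480;  -15096 − 3480 = -18576;  -53766 − 18576 = -72342;  -157143 − 72342 = -229485;  -399003 − 229485 = -628488
-3480 − 360 = -3840;  -18576 − 3840 = -22416;  -72342 − 22416 = -94758;  -229485 − 94758 = -324243;  -628488 − 324243 = -952731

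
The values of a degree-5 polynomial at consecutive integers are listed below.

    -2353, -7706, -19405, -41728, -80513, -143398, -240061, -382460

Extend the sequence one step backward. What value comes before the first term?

D1: -5353  -11699  -22323  -38785  -62885  -96663  -142399
D2: -6346  -10624  -16462  -24100  -33778  -45736
D3: -4278  -5838  -7638  -9678  -11958
D4: -1560  -1800  -2040  -2280
D5: -240  -240  -240
The fifth differences are constant at -240.
Work back: -1560 + 240 = -1320;  -4278 + 1320 = -2958;  -6346 + 2958 = -3388;  -5353 + 3388 = -1965;  -2353 + 1965 = -388

-388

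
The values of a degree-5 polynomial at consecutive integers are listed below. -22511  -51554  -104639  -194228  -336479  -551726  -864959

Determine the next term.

First differences: -29043, -53085, -89589, -142251, -215247, -313233
Second differences: -24042, -36504, -52662, -72996, -97986
Third differences: -12462, -16158, -20334, -24990
Fourth differences: -3696, -4176, -4656
Fifth differences: -480, -480
Fifth differences constant at -480.
-4656 − 480 = -5136;  -24990 − 5136 = -30126;  -97986 − 30126 = -128112;  -313233 − 128112 = -441345;  -864959 − 441345 = -1306304

-1306304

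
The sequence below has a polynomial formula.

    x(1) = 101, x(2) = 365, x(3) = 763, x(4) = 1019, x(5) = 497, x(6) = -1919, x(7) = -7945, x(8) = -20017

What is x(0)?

D1: 264  398  256  -522  -2416  -6026  -12072
D2: 134  -142  -778  -1894  -3610  -6046
D3: -276  -636  -1116  -1716  -2436
D4: -360  -480  -600  -720
D5: -120  -120  -120
The fifth differences are constant at -120.
Work back: -360 + 120 = -240;  -276 + 240 = -36;  134 + 36 = 170;  264 − 170 = 94;  101 − 94 = 7

7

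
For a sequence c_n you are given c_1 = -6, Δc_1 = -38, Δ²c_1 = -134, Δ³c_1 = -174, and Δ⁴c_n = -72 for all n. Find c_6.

-3636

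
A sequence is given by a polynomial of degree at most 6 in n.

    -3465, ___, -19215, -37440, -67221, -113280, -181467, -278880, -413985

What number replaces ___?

Using the last 7 terms:
First differences: -18225, -29781, -46059, -68187, -97413, -135105
Second differences: -11556, -16278, -22128, -29226, -37692
Third differences: -4722, -5850, -7098, -8466
Fourth differences: -1128, -1248, -1368
Fifth differences: -120, -120
Constant fifth difference = -120.
Extend backward: -1128 + 120 = -1008;  -4722 + 1008 = -3714;  -11556 + 3714 = -7842;  -18225 + 7842 = -10383;  -19215 + 10383 = -8832

-8832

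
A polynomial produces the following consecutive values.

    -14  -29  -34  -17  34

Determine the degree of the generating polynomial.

D1: -15, -5, 17, 51
D2: 10, 22, 34
D3: 12, 12
The third differences are constant, so the polynomial has degree 3.

3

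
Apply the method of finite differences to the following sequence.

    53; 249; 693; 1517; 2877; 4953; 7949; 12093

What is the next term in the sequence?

Δ: 196  444  824  1360  2076  2996  4144
Δ²: 248  380  536  716  920  1148
Δ³: 132  156  180  204  228
Δ⁴: 24  24  24  24
Constant fourth difference = 24, so extend:
228 + 24 = 252;  1148 + 252 = 1400;  4144 + 1400 = 5544;  12093 + 5544 = 17637

17637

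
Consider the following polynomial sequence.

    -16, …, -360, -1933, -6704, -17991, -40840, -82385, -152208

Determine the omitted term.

-35

Using the last 7 terms:
First differences: -1573, -4771, -11287, -22849, -41545, -69823
Second differences: -3198, -6516, -11562, -18696, -28278
Third differences: -3318, -5046, -7134, -9582
Fourth differences: -1728, -2088, -2448
Fifth differences: -360, -360
Constant fifth difference = -360.
Extend backward: -1728 + 360 = -1368;  -3318 + 1368 = -1950;  -3198 + 1950 = -1248;  -1573 + 1248 = -325;  -360 + 325 = -35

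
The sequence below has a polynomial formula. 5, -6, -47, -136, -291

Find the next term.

-530

-11, -41, -89, -155
-30, -48, -66
-18, -18
The third differences are constant (-18).
-66 − 18 = -84;  -155 − 84 = -239;  -291 − 239 = -530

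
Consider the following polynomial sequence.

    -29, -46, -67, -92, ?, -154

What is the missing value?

-121

Using the first 4 terms:
Δ: -17  -21  -25
Δ²: -4  -4
Constant second difference = -4.
Extend forward: -25 − 4 = -29;  -92 − 29 = -121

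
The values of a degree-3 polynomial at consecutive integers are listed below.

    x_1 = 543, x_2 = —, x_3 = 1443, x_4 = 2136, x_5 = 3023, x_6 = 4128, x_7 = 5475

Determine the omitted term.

Using the last 5 terms:
First differences: 693, 887, 1105, 1347
Second differences: 194, 218, 242
Third differences: 24, 24
Constant third difference = 24.
Extend backward: 194 − 24 = 170;  693 − 170 = 523;  1443 − 523 = 920

920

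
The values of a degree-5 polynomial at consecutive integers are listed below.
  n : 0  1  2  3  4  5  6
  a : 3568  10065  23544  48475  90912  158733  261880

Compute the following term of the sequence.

D1: 6497, 13479, 24931, 42437, 67821, 103147
D2: 6982, 11452, 17506, 25384, 35326
D3: 4470, 6054, 7878, 9942
D4: 1584, 1824, 2064
D5: 240, 240
Fifth differences constant at 240.
2064 + 240 = 2304;  9942 + 2304 = 12246;  35326 + 12246 = 47572;  103147 + 47572 = 150719;  261880 + 150719 = 412599

412599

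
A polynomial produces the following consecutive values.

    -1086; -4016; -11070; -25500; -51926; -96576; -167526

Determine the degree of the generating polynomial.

5

First differences: -2930, -7054, -14430, -26426, -44650, -70950
Second differences: -4124, -7376, -11996, -18224, -26300
Third differences: -3252, -4620, -6228, -8076
Fourth differences: -1368, -1608, -1848
Fifth differences: -240, -240
The fifth differences are constant, so the polynomial has degree 5.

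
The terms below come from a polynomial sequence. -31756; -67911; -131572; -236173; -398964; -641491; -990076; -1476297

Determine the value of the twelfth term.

D1: -36155, -63661, -104601, -162791, -242527, -348585, -486221
D2: -27506, -40940, -58190, -79736, -106058, -137636
D3: -13434, -17250, -21546, -26322, -31578
D4: -3816, -4296, -4776, -5256
D5: -480, -480, -480
Constant fifth difference = -480, so extend:
-5256 − 480 = -5736;  -31578 − 5736 = -37314;  -137636 − 37314 = -174950;  -486221 − 174950 = -661171;  -1476297 − 661171 = -2137468
-5736 − 480 = -6216;  -37314 − 6216 = -43530;  -174950 − 43530 = -218480;  -661171 − 218480 = -879651;  -2137468 − 879651 = -3017119
-6216 − 480 = -6696;  -43530 − 6696 = -50226;  -218480 − 50226 = -268706;  -879651 − 268706 = -1148357;  -3017119 − 1148357 = -4165476
-6696 − 480 = -7176;  -50226 − 7176 = -57402;  -268706 − 57402 = -326108;  -1148357 − 326108 = -1474465;  -4165476 − 1474465 = -5639941

-5639941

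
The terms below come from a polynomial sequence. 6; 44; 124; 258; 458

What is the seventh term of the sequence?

1104

38  80  134  200
42  54  66
12  12
Third differences constant at 12.
66 + 12 = 78;  200 + 78 = 278;  458 + 278 = 736
78 + 12 = 90;  278 + 90 = 368;  736 + 368 = 1104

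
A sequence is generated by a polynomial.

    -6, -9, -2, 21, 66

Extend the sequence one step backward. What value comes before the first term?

D1: -3  7  23  45
D2: 10  16  22
D3: 6  6
The third differences are constant at 6.
Work back: 10 − 6 = 4;  -3 − 4 = -7;  -6 + 7 = 1

1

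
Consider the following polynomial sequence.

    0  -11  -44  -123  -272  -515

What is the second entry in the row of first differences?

-33

D1: -11, -33, -79, -149, -243
D2: -22, -46, -70, -94
D3: -24, -24, -24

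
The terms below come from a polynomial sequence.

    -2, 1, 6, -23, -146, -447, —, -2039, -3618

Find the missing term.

-1034

Using the first 6 terms:
3  5  -29  -123  -301
2  -34  -94  -178
-36  -60  -84
-24  -24
Constant fourth difference = -24.
Extend forward: -84 − 24 = -108;  -178 − 108 = -286;  -301 − 286 = -587;  -447 − 587 = -1034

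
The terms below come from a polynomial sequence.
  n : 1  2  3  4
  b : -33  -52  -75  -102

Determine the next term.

-19, -23, -27
-4, -4
Second differences constant at -4.
-27 − 4 = -31;  -102 − 31 = -133

-133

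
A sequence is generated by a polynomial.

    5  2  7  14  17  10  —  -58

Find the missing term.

Using the first 6 terms:
First differences: -3, 5, 7, 3, -7
Second differences: 8, 2, -4, -10
Third differences: -6, -6, -6
Constant third difference = -6.
Extend forward: -10 − 6 = -16;  -7 − 16 = -23;  10 − 23 = -13

-13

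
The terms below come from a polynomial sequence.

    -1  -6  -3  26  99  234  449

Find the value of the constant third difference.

Δ: -5, 3, 29, 73, 135, 215
Δ²: 8, 26, 44, 62, 80
Δ³: 18, 18, 18, 18

18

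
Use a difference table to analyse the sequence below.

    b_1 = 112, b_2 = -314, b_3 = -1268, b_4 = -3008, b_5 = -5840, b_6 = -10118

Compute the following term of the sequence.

-16244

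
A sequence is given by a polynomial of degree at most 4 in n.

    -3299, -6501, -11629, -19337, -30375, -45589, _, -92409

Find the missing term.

Using the first 6 terms:
First differences: -3202  -5128  -7708  -11038  -15214
Second differences: -1926  -2580  -3330  -4176
Third differences: -654  -750  -846
Fourth differences: -96  -96
Constant fourth difference = -96.
Extend forward: -846 − 96 = -942;  -4176 − 942 = -5118;  -15214 − 5118 = -20332;  -45589 − 20332 = -65921

-65921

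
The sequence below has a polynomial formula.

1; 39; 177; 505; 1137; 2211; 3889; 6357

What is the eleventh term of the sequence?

20721

D1: 38  138  328  632  1074  1678  2468
D2: 100  190  304  442  604  790
D3: 90  114  138  162  186
D4: 24  24  24  24
Fourth differences constant at 24.
186 + 24 = 210;  790 + 210 = 1000;  2468 + 1000 = 3468;  6357 + 3468 = 9825
210 + 24 = 234;  1000 + 234 = 1234;  3468 + 1234 = 4702;  9825 + 4702 = 14527
234 + 24 = 258;  1234 + 258 = 1492;  4702 + 1492 = 6194;  14527 + 6194 = 20721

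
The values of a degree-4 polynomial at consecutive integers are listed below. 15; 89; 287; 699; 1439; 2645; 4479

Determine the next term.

7127

Δ: 74  198  412  740  1206  1834
Δ²: 124  214  328  466  628
Δ³: 90  114  138  162
Δ⁴: 24  24  24
Constant fourth difference = 24, so extend:
162 + 24 = 186;  628 + 186 = 814;  1834 + 814 = 2648;  4479 + 2648 = 7127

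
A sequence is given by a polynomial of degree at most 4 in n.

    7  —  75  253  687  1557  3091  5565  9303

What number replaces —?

Using the last 7 terms:
Δ: 178, 434, 870, 1534, 2474, 3738
Δ²: 256, 436, 664, 940, 1264
Δ³: 180, 228, 276, 324
Δ⁴: 48, 48, 48
Constant fourth difference = 48.
Extend backward: 180 − 48 = 132;  256 − 132 = 124;  178 − 124 = 54;  75 − 54 = 21

21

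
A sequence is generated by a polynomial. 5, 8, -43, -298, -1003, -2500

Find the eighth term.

First differences: 3, -51, -255, -705, -1497
Second differences: -54, -204, -450, -792
Third differences: -150, -246, -342
Fourth differences: -96, -96
The fourth differences are constant (-96).
-342 − 96 = -438;  -792 − 438 = -1230;  -1497 − 1230 = -2727;  -2500 − 2727 = -5227
-438 − 96 = -534;  -1230 − 534 = -1764;  -2727 − 1764 = -4491;  -5227 − 4491 = -9718

-9718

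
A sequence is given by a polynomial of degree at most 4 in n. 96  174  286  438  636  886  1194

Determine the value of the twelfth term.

Δ: 78 , 112 , 152 , 198 , 250 , 308
Δ²: 34 , 40 , 46 , 52 , 58
Δ³: 6 , 6 , 6 , 6
The third differences are constant (6).
58 + 6 = 64;  308 + 64 = 372;  1194 + 372 = 1566
64 + 6 = 70;  372 + 70 = 442;  1566 + 442 = 2008
70 + 6 = 76;  442 + 76 = 518;  2008 + 518 = 2526
76 + 6 = 82;  518 + 82 = 600;  2526 + 600 = 3126
82 + 6 = 88;  600 + 88 = 688;  3126 + 688 = 3814

3814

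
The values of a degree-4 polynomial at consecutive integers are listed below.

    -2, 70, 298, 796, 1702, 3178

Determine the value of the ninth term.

13006

72  228  498  906  1476
156  270  408  570
114  138  162
24  24
Fourth differences constant at 24.
162 + 24 = 186;  570 + 186 = 756;  1476 + 756 = 2232;  3178 + 2232 = 5410
186 + 24 = 210;  756 + 210 = 966;  2232 + 966 = 3198;  5410 + 3198 = 8608
210 + 24 = 234;  966 + 234 = 1200;  3198 + 1200 = 4398;  8608 + 4398 = 13006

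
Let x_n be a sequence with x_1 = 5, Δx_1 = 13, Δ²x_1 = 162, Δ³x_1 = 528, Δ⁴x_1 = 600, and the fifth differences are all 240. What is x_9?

89653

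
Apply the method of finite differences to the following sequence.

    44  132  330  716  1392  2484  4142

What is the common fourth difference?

Δ: 88, 198, 386, 676, 1092, 1658
Δ²: 110, 188, 290, 416, 566
Δ³: 78, 102, 126, 150
Δ⁴: 24, 24, 24

24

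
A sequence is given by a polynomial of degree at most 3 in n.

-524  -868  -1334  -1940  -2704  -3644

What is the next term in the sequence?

D1: -344 , -466 , -606 , -764 , -940
D2: -122 , -140 , -158 , -176
D3: -18 , -18 , -18
Third differences constant at -18.
-176 − 18 = -194;  -940 − 194 = -1134;  -3644 − 1134 = -4778

-4778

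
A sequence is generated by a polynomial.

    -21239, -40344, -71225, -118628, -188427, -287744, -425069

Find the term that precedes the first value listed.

-10172

First differences: -19105, -30881, -47403, -69799, -99317, -137325
Second differences: -11776, -16522, -22396, -29518, -38008
Third differences: -4746, -5874, -7122, -8490
Fourth differences: -1128, -1248, -1368
Fifth differences: -120, -120
The fifth differences are constant at -120.
Work back: -1128 + 120 = -1008;  -4746 + 1008 = -3738;  -11776 + 3738 = -8038;  -19105 + 8038 = -11067;  -21239 + 11067 = -10172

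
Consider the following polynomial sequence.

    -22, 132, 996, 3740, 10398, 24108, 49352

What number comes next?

92196

154 , 864 , 2744 , 6658 , 13710 , 25244
710 , 1880 , 3914 , 7052 , 11534
1170 , 2034 , 3138 , 4482
864 , 1104 , 1344
240 , 240
Fifth differences constant at 240.
1344 + 240 = 1584;  4482 + 1584 = 6066;  11534 + 6066 = 17600;  25244 + 17600 = 42844;  49352 + 42844 = 92196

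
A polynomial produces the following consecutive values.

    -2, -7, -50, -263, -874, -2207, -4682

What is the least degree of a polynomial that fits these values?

Δ: -5, -43, -213, -611, -1333, -2475
Δ²: -38, -170, -398, -722, -1142
Δ³: -132, -228, -324, -420
Δ⁴: -96, -96, -96
The fourth differences are constant, so the polynomial has degree 4.

4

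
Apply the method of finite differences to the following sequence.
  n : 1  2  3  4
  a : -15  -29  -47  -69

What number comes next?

-95

D1: -14, -18, -22
D2: -4, -4
Second differences constant at -4.
-22 − 4 = -26;  -69 − 26 = -95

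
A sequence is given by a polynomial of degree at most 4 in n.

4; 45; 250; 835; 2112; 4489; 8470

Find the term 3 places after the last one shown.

36517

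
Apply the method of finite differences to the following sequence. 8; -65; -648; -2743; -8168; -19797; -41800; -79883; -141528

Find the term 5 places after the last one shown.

-1219613

D1: -73  -583  -2095  -5425  -11629  -22003  -38083  -61645
D2: -510  -1512  -3330  -6204  -10374  -16080  -23562
D3: -1002  -1818  -2874  -4170  -5706  -7482
D4: -816  -1056  -1296  -1536  -1776
D5: -240  -240  -240  -240
Constant fifth difference = -240, so extend:
-1776 − 240 = -2016;  -7482 − 2016 = -9498;  -23562 − 9498 = -33060;  -61645 − 33060 = -94705;  -141528 − 94705 = -236233
-2016 − 240 = -2256;  -9498 − 2256 = -11754;  -33060 − 11754 = -44814;  -94705 − 44814 = -139519;  -236233 − 139519 = -375752
-2256 − 240 = -2496;  -11754 − 2496 = -14250;  -44814 − 14250 = -59064;  -139519 − 59064 = -198583;  -375752 − 198583 = -574335
-2496 − 240 = -2736;  -14250 − 2736 = -16986;  -59064 − 16986 = -76050;  -198583 − 76050 = -274633;  -574335 − 274633 = -848968
-2736 − 240 = -2976;  -16986 − 2976 = -19962;  -76050 − 19962 = -96012;  -274633 − 96012 = -370645;  -848968 − 370645 = -1219613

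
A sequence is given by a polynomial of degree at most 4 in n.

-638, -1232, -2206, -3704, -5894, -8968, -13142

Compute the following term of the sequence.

Δ: -594  -974  -1498  -2190  -3074  -4174
Δ²: -380  -524  -692  -884  -1100
Δ³: -144  -168  -192  -216
Δ⁴: -24  -24  -24
The fourth differences are constant (-24).
-216 − 24 = -240;  -1100 − 240 = -1340;  -4174 − 1340 = -5514;  -13142 − 5514 = -18656

-18656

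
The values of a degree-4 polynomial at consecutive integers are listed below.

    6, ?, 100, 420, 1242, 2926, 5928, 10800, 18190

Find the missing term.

18

Using the last 7 terms:
D1: 320, 822, 1684, 3002, 4872, 7390
D2: 502, 862, 1318, 1870, 2518
D3: 360, 456, 552, 648
D4: 96, 96, 96
Constant fourth difference = 96.
Extend backward: 360 − 96 = 264;  502 − 264 = 238;  320 − 238 = 82;  100 − 82 = 18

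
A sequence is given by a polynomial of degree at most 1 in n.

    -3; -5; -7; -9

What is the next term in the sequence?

First differences: -2, -2, -2
Constant first difference = -2, so extend:
-9 − 2 = -11

-11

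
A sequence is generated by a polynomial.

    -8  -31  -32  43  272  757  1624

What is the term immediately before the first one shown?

7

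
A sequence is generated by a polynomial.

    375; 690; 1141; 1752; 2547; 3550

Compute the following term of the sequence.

First differences: 315, 451, 611, 795, 1003
Second differences: 136, 160, 184, 208
Third differences: 24, 24, 24
The third differences are constant (24).
208 + 24 = 232;  1003 + 232 = 1235;  3550 + 1235 = 4785

4785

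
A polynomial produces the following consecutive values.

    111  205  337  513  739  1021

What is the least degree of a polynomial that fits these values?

3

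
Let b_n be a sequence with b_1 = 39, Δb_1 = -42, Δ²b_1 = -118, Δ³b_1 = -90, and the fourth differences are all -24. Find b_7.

-4143

Build the table forward from the leading diagonal:
Δ⁴: -24  -24  -24  -24  -24  -24  -24
Δ³: -90  -114  -138  -162  -186  -210  -234
Δ²: -118  -208  -322  -460  -622  -808  -1018
Δ: -42  -160  -368  -690  -1150  -1772  -2580
b: 39  -3  -163  -531  -1221  -2371  -4143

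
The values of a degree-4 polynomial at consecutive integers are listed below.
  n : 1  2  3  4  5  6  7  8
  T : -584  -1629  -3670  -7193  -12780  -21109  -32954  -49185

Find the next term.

-70768

D1: -1045, -2041, -3523, -5587, -8329, -11845, -16231
D2: -996, -1482, -2064, -2742, -3516, -4386
D3: -486, -582, -678, -774, -870
D4: -96, -96, -96, -96
Fourth differences constant at -96.
-870 − 96 = -966;  -4386 − 966 = -5352;  -16231 − 5352 = -21583;  -49185 − 21583 = -70768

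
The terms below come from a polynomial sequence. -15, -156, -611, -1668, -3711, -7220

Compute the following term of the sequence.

-12771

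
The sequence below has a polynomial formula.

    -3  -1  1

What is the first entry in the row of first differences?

Δ: 2, 2

2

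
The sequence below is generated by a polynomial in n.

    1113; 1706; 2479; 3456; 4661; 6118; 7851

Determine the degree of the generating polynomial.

3

Δ: 593, 773, 977, 1205, 1457, 1733
Δ²: 180, 204, 228, 252, 276
Δ³: 24, 24, 24, 24
The third differences are constant, so the polynomial has degree 3.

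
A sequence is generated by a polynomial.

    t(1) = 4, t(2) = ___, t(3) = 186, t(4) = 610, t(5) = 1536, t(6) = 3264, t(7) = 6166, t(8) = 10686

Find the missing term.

36

Using the last 6 terms:
424  926  1728  2902  4520
502  802  1174  1618
300  372  444
72  72
Constant fourth difference = 72.
Extend backward: 300 − 72 = 228;  502 − 228 = 274;  424 − 274 = 150;  186 − 150 = 36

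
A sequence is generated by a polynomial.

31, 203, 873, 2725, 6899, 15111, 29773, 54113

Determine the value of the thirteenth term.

506203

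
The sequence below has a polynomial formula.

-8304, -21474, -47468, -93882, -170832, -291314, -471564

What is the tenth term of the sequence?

D1: -13170, -25994, -46414, -76950, -120482, -180250
D2: -12824, -20420, -30536, -43532, -59768
D3: -7596, -10116, -12996, -16236
D4: -2520, -2880, -3240
D5: -360, -360
Fifth differences constant at -360.
-3240 − 360 = -3600;  -16236 − 3600 = -19836;  -59768 − 19836 = -79604;  -180250 − 79604 = -259854;  -471564 − 259854 = -731418
-3600 − 360 = -3960;  -19836 − 3960 = -23796;  -79604 − 23796 = -103400;  -259854 − 103400 = -363254;  -731418 − 363254 = -1094672
-3960 − 360 = -4320;  -23796 − 4320 = -28116;  -103400 − 28116 = -131516;  -363254 − 131516 = -494770;  -1094672 − 494770 = -1589442

-1589442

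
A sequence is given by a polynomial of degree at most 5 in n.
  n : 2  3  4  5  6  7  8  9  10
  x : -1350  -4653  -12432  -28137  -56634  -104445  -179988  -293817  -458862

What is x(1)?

Δ: -3303  -7779  -15705  -28497  -47811  -75543  -113829  -165045
Δ²: -4476  -7926  -12792  -19314  -27732  -38286  -51216
Δ³: -3450  -4866  -6522  -8418  -10554  -12930
Δ⁴: -1416  -1656  -1896  -2136  -2376
Δ⁵: -240  -240  -240  -240
The fifth differences are constant at -240.
Work back: -1416 + 240 = -1176;  -3450 + 1176 = -2274;  -4476 + 2274 = -2202;  -3303 + 2202 = -1101;  -1350 + 1101 = -249

-249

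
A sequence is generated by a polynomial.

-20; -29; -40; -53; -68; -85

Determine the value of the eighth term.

D1: -9, -11, -13, -15, -17
D2: -2, -2, -2, -2
Second differences constant at -2.
-17 − 2 = -19;  -85 − 19 = -104
-19 − 2 = -21;  -104 − 21 = -125

-125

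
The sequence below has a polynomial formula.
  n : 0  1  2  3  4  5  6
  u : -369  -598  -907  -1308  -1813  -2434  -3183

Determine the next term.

-229, -309, -401, -505, -621, -749
-80, -92, -104, -116, -128
-12, -12, -12, -12
Constant third difference = -12, so extend:
-128 − 12 = -140;  -749 − 140 = -889;  -3183 − 889 = -4072

-4072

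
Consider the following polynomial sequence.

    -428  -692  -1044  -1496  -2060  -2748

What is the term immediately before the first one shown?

Δ: -264  -352  -452  -564  -688
Δ²: -88  -100  -112  -124
Δ³: -12  -12  -12
The third differences are constant at -12.
Work back: -88 + 12 = -76;  -264 + 76 = -188;  -428 + 188 = -240

-240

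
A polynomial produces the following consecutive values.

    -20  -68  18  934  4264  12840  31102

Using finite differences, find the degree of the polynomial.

Δ: -48, 86, 916, 3330, 8576, 18262
Δ²: 134, 830, 2414, 5246, 9686
Δ³: 696, 1584, 2832, 4440
Δ⁴: 888, 1248, 1608
Δ⁵: 360, 360
The fifth differences are constant, so the polynomial has degree 5.

5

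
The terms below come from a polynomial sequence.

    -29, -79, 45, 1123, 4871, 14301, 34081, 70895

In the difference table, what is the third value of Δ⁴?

1656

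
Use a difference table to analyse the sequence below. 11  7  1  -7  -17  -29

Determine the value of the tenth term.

First differences: -4  -6  -8  -10  -12
Second differences: -2  -2  -2  -2
Constant second difference = -2, so extend:
-12 − 2 = -14;  -29 − 14 = -43
-14 − 2 = -16;  -43 − 16 = -59
-16 − 2 = -18;  -59 − 18 = -77
-18 − 2 = -20;  -77 − 20 = -97

-97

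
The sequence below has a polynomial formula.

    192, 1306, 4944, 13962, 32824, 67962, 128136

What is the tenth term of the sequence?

588954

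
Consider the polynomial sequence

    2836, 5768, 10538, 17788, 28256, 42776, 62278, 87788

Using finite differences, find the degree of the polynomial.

Δ: 2932, 4770, 7250, 10468, 14520, 19502, 25510
Δ²: 1838, 2480, 3218, 4052, 4982, 6008
Δ³: 642, 738, 834, 930, 1026
Δ⁴: 96, 96, 96, 96
The fourth differences are constant, so the polynomial has degree 4.

4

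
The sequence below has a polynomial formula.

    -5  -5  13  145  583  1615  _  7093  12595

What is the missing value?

Using the first 6 terms:
First differences: 0, 18, 132, 438, 1032
Second differences: 18, 114, 306, 594
Third differences: 96, 192, 288
Fourth differences: 96, 96
Constant fourth difference = 96.
Extend forward: 288 + 96 = 384;  594 + 384 = 978;  1032 + 978 = 2010;  1615 + 2010 = 3625

3625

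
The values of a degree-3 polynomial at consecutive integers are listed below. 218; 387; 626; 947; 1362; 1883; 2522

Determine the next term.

3291

169, 239, 321, 415, 521, 639
70, 82, 94, 106, 118
12, 12, 12, 12
The third differences are constant (12).
118 + 12 = 130;  639 + 130 = 769;  2522 + 769 = 3291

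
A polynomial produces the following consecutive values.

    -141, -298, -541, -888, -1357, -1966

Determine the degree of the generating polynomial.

3

D1: -157, -243, -347, -469, -609
D2: -86, -104, -122, -140
D3: -18, -18, -18
The third differences are constant, so the polynomial has degree 3.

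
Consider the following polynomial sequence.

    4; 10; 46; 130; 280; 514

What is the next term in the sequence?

6, 36, 84, 150, 234
30, 48, 66, 84
18, 18, 18
Third differences constant at 18.
84 + 18 = 102;  234 + 102 = 336;  514 + 336 = 850

850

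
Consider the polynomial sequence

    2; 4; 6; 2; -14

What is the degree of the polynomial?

3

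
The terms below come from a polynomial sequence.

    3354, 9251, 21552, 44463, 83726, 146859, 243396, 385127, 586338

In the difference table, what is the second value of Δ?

12301

First differences: 5897, 12301, 22911, 39263, 63133, 96537, 141731, 201211
Second differences: 6404, 10610, 16352, 23870, 33404, 45194, 59480
Third differences: 4206, 5742, 7518, 9534, 11790, 14286
Fourth differences: 1536, 1776, 2016, 2256, 2496
Fifth differences: 240, 240, 240, 240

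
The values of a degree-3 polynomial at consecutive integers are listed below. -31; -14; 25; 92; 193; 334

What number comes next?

521

First differences: 17  39  67  101  141
Second differences: 22  28  34  40
Third differences: 6  6  6
Third differences constant at 6.
40 + 6 = 46;  141 + 46 = 187;  334 + 187 = 521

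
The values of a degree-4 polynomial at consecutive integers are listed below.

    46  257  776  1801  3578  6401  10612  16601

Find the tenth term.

35713

First differences: 211  519  1025  1777  2823  4211  5989
Second differences: 308  506  752  1046  1388  1778
Third differences: 198  246  294  342  390
Fourth differences: 48  48  48  48
Constant fourth difference = 48, so extend:
390 + 48 = 438;  1778 + 438 = 2216;  5989 + 2216 = 8205;  16601 + 8205 = 24806
438 + 48 = 486;  2216 + 486 = 2702;  8205 + 2702 = 10907;  24806 + 10907 = 35713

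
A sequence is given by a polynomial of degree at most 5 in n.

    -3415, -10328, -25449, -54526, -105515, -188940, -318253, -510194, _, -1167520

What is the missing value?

-785151

Using the first 8 terms:
First differences: -6913, -15121, -29077, -50989, -83425, -129313, -191941
Second differences: -8208, -13956, -21912, -32436, -45888, -62628
Third differences: -5748, -7956, -10524, -13452, -16740
Fourth differences: -2208, -2568, -2928, -3288
Fifth differences: -360, -360, -360
Constant fifth difference = -360.
Extend forward: -3288 − 360 = -3648;  -16740 − 3648 = -20388;  -62628 − 20388 = -83016;  -191941 − 83016 = -274957;  -510194 − 274957 = -785151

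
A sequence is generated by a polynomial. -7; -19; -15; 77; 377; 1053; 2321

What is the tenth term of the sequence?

Δ: -12  4  92  300  676  1268
Δ²: 16  88  208  376  592
Δ³: 72  120  168  216
Δ⁴: 48  48  48
Constant fourth difference = 48, so extend:
216 + 48 = 264;  592 + 264 = 856;  1268 + 856 = 2124;  2321 + 2124 = 4445
264 + 48 = 312;  856 + 312 = 1168;  2124 + 1168 = 3292;  4445 + 3292 = 7737
312 + 48 = 360;  1168 + 360 = 1528;  3292 + 1528 = 4820;  7737 + 4820 = 12557

12557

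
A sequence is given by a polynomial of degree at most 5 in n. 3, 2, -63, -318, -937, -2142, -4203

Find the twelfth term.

-40158

D1: -1 , -65 , -255 , -619 , -1205 , -2061
D2: -64 , -190 , -364 , -586 , -856
D3: -126 , -174 , -222 , -270
D4: -48 , -48 , -48
Fourth differences constant at -48.
-270 − 48 = -318;  -856 − 318 = -1174;  -2061 − 1174 = -3235;  -4203 − 3235 = -7438
-318 − 48 = -366;  -1174 − 366 = -1540;  -3235 − 1540 = -4775;  -7438 − 4775 = -12213
-366 − 48 = -414;  -1540 − 414 = -1954;  -4775 − 1954 = -6729;  -12213 − 6729 = -18942
-414 − 48 = -462;  -1954 − 462 = -2416;  -6729 − 2416 = -9145;  -18942 − 9145 = -28087
-462 − 48 = -510;  -2416 − 510 = -2926;  -9145 − 2926 = -12071;  -28087 − 12071 = -40158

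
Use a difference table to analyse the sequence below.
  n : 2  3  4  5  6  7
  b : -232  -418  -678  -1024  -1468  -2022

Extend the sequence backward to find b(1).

-108

Δ: -186, -260, -346, -444, -554
Δ²: -74, -86, -98, -110
Δ³: -12, -12, -12
The third differences are constant at -12.
Work back: -74 + 12 = -62;  -186 + 62 = -124;  -232 + 124 = -108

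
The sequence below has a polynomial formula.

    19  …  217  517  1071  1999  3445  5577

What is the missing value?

Using the last 6 terms:
D1: 300  554  928  1446  2132
D2: 254  374  518  686
D3: 120  144  168
D4: 24  24
Constant fourth difference = 24.
Extend backward: 120 − 24 = 96;  254 − 96 = 158;  300 − 158 = 142;  217 − 142 = 75

75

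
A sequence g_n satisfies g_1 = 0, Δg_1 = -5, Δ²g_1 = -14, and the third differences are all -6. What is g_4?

-63

Build the table forward from the leading diagonal:
Third differences: -6  -6  -6  -6
Second differences: -14  -20  -26  -32
First differences: -5  -19  -39  -65
g: 0  -5  -24  -63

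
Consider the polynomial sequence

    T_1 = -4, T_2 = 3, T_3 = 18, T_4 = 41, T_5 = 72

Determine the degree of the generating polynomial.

2

7, 15, 23, 31
8, 8, 8
The second differences are constant, so the polynomial has degree 2.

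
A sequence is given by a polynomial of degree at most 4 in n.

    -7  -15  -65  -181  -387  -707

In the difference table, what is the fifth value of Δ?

-320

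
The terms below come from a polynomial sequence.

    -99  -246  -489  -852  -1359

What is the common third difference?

-24

First differences: -147, -243, -363, -507
Second differences: -96, -120, -144
Third differences: -24, -24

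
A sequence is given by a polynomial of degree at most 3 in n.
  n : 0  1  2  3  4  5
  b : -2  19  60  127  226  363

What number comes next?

544

Δ: 21, 41, 67, 99, 137
Δ²: 20, 26, 32, 38
Δ³: 6, 6, 6
Third differences constant at 6.
38 + 6 = 44;  137 + 44 = 181;  363 + 181 = 544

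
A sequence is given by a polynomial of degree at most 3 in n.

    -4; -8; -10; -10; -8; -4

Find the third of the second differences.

2

D1: -4, -2, 0, 2, 4
D2: 2, 2, 2, 2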